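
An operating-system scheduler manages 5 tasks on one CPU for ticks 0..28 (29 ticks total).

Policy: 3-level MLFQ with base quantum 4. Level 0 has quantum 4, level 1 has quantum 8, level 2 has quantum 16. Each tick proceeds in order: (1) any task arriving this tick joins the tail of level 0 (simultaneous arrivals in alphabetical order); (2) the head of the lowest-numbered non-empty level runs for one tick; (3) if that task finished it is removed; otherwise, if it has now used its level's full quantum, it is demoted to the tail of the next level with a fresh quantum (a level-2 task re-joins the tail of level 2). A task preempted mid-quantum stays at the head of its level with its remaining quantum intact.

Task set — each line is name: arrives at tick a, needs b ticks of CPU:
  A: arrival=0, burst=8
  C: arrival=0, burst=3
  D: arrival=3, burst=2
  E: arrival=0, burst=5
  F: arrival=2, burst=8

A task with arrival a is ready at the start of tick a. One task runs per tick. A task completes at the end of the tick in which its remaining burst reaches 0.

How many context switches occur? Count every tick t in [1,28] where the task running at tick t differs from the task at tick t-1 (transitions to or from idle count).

t=0: L0/L1/L2 = ACE/-/- → run A
t=1: L0/L1/L2 = ACE/-/- → run A
t=2: L0/L1/L2 = ACEF/-/- → run A
t=3: L0/L1/L2 = ACEFD/-/- → run A
t=4: L0/L1/L2 = CEFD/A/- → run C
t=5: L0/L1/L2 = CEFD/A/- → run C
t=6: L0/L1/L2 = CEFD/A/- → run C
t=7: L0/L1/L2 = EFD/A/- → run E
t=8: L0/L1/L2 = EFD/A/- → run E
t=9: L0/L1/L2 = EFD/A/- → run E
t=10: L0/L1/L2 = EFD/A/- → run E
t=11: L0/L1/L2 = FD/AE/- → run F
t=12: L0/L1/L2 = FD/AE/- → run F
t=13: L0/L1/L2 = FD/AE/- → run F
t=14: L0/L1/L2 = FD/AE/- → run F
t=15: L0/L1/L2 = D/AEF/- → run D
t=16: L0/L1/L2 = D/AEF/- → run D
t=17: L0/L1/L2 = -/AEF/- → run A
t=18: L0/L1/L2 = -/AEF/- → run A
t=19: L0/L1/L2 = -/AEF/- → run A
t=20: L0/L1/L2 = -/AEF/- → run A
t=21: L0/L1/L2 = -/EF/- → run E
t=22: L0/L1/L2 = -/F/- → run F
t=23: L0/L1/L2 = -/F/- → run F
t=24: L0/L1/L2 = -/F/- → run F
t=25: L0/L1/L2 = -/F/- → run F
t=26: (idle)
t=27: (idle)
t=28: (idle)

context switches = 8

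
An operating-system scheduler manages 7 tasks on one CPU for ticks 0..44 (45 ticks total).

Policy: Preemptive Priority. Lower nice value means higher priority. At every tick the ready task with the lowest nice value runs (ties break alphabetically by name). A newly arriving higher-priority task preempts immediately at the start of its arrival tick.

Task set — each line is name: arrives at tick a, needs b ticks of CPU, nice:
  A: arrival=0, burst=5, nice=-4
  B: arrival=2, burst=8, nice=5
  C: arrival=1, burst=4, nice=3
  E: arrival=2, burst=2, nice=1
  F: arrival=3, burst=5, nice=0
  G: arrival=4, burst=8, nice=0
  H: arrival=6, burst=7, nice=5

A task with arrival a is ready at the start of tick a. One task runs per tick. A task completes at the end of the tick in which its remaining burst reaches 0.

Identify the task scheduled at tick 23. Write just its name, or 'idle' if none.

t=0: ready={A} → run A
t=1: ready={A,C} → run A
t=2: ready={A,B,C,E} → run A
t=3: ready={A,B,C,E,F} → run A
t=4: ready={A,B,C,E,F,G} → run A
t=5: ready={B,C,E,F,G} → run F
t=6: ready={B,C,E,F,G,H} → run F
t=7: ready={B,C,E,F,G,H} → run F
t=8: ready={B,C,E,F,G,H} → run F
t=9: ready={B,C,E,F,G,H} → run F
t=10: ready={B,C,E,G,H} → run G
t=11: ready={B,C,E,G,H} → run G
t=12: ready={B,C,E,G,H} → run G
t=13: ready={B,C,E,G,H} → run G
t=14: ready={B,C,E,G,H} → run G
t=15: ready={B,C,E,G,H} → run G
t=16: ready={B,C,E,G,H} → run G
t=17: ready={B,C,E,G,H} → run G
t=18: ready={B,C,E,H} → run E
t=19: ready={B,C,E,H} → run E
t=20: ready={B,C,H} → run C
t=21: ready={B,C,H} → run C
t=22: ready={B,C,H} → run C
t=23: ready={B,C,H} → run C
t=24: ready={B,H} → run B
t=25: ready={B,H} → run B
t=26: ready={B,H} → run B
t=27: ready={B,H} → run B
t=28: ready={B,H} → run B
t=29: ready={B,H} → run B
t=30: ready={B,H} → run B
t=31: ready={B,H} → run B
t=32: ready={H} → run H
t=33: ready={H} → run H
t=34: ready={H} → run H
t=35: ready={H} → run H
t=36: ready={H} → run H
t=37: ready={H} → run H
t=38: ready={H} → run H
t=39: (idle)
t=40: (idle)
t=41: (idle)
t=42: (idle)
t=43: (idle)
t=44: (idle)

running at tick 23 = C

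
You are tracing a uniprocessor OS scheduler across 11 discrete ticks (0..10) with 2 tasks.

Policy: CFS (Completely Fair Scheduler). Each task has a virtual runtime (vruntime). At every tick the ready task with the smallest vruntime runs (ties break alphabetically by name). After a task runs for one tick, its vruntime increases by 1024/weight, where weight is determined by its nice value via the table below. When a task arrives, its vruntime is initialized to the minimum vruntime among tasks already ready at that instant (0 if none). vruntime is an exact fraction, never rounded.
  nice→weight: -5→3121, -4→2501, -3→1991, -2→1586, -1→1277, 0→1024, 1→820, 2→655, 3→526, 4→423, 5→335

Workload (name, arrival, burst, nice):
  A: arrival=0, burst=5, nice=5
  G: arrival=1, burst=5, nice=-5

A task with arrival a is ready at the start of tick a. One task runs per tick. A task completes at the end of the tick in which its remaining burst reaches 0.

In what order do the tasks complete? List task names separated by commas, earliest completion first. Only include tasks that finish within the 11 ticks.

completion order = G, A

t=0: vr[A=0] → run A
t=1: vr[A=1024/335 G=1024/335] → run A
t=2: vr[A=2048/335 G=1024/335] → run G
t=3: vr[A=2048/335 G=3538944/1045535] → run G
t=4: vr[A=2048/335 G=3881984/1045535] → run G
t=5: vr[A=2048/335 G=4225024/1045535] → run G
t=6: vr[A=2048/335 G=4568064/1045535] → run G
t=7: vr[A=2048/335] → run A
t=8: vr[A=3072/335] → run A
t=9: vr[A=4096/335] → run A
t=10: (idle)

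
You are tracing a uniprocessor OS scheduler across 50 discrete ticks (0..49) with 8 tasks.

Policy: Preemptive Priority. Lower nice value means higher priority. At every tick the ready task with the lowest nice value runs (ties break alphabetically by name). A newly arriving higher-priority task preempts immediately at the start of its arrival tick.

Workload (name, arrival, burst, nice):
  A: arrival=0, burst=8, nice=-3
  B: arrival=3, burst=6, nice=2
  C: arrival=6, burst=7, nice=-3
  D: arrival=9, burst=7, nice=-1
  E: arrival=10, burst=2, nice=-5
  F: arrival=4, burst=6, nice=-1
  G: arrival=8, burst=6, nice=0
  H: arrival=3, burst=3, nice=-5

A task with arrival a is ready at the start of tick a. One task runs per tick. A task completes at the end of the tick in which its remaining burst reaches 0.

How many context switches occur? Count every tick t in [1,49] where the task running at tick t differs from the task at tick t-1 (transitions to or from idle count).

context switches = 10

t=0: ready={A} → run A
t=1: ready={A} → run A
t=2: ready={A} → run A
t=3: ready={A,B,H} → run H
t=4: ready={A,B,F,H} → run H
t=5: ready={A,B,F,H} → run H
t=6: ready={A,B,C,F} → run A
t=7: ready={A,B,C,F} → run A
t=8: ready={A,B,C,F,G} → run A
t=9: ready={A,B,C,D,F,G} → run A
t=10: ready={A,B,C,D,E,F,G} → run E
t=11: ready={A,B,C,D,E,F,G} → run E
t=12: ready={A,B,C,D,F,G} → run A
t=13: ready={B,C,D,F,G} → run C
t=14: ready={B,C,D,F,G} → run C
t=15: ready={B,C,D,F,G} → run C
t=16: ready={B,C,D,F,G} → run C
t=17: ready={B,C,D,F,G} → run C
t=18: ready={B,C,D,F,G} → run C
t=19: ready={B,C,D,F,G} → run C
t=20: ready={B,D,F,G} → run D
t=21: ready={B,D,F,G} → run D
t=22: ready={B,D,F,G} → run D
t=23: ready={B,D,F,G} → run D
t=24: ready={B,D,F,G} → run D
t=25: ready={B,D,F,G} → run D
t=26: ready={B,D,F,G} → run D
t=27: ready={B,F,G} → run F
t=28: ready={B,F,G} → run F
t=29: ready={B,F,G} → run F
t=30: ready={B,F,G} → run F
t=31: ready={B,F,G} → run F
t=32: ready={B,F,G} → run F
t=33: ready={B,G} → run G
t=34: ready={B,G} → run G
t=35: ready={B,G} → run G
t=36: ready={B,G} → run G
t=37: ready={B,G} → run G
t=38: ready={B,G} → run G
t=39: ready={B} → run B
t=40: ready={B} → run B
t=41: ready={B} → run B
t=42: ready={B} → run B
t=43: ready={B} → run B
t=44: ready={B} → run B
t=45: (idle)
t=46: (idle)
t=47: (idle)
t=48: (idle)
t=49: (idle)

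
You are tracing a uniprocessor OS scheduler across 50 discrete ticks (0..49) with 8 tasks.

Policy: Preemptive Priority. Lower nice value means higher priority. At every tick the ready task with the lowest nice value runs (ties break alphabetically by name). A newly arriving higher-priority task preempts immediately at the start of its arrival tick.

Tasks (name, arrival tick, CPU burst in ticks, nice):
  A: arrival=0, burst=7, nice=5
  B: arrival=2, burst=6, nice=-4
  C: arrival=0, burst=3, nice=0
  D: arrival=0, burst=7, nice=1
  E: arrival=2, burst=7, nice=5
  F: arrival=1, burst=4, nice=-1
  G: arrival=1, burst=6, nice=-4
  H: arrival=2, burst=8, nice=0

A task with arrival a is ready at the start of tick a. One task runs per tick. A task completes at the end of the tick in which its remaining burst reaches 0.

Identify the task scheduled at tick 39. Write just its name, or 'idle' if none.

t=0: ready={A,C,D} → run C
t=1: ready={A,C,D,F,G} → run G
t=2: ready={A,B,C,D,E,F,G,H} → run B
t=3: ready={A,B,C,D,E,F,G,H} → run B
t=4: ready={A,B,C,D,E,F,G,H} → run B
t=5: ready={A,B,C,D,E,F,G,H} → run B
t=6: ready={A,B,C,D,E,F,G,H} → run B
t=7: ready={A,B,C,D,E,F,G,H} → run B
t=8: ready={A,C,D,E,F,G,H} → run G
t=9: ready={A,C,D,E,F,G,H} → run G
t=10: ready={A,C,D,E,F,G,H} → run G
t=11: ready={A,C,D,E,F,G,H} → run G
t=12: ready={A,C,D,E,F,G,H} → run G
t=13: ready={A,C,D,E,F,H} → run F
t=14: ready={A,C,D,E,F,H} → run F
t=15: ready={A,C,D,E,F,H} → run F
t=16: ready={A,C,D,E,F,H} → run F
t=17: ready={A,C,D,E,H} → run C
t=18: ready={A,C,D,E,H} → run C
t=19: ready={A,D,E,H} → run H
t=20: ready={A,D,E,H} → run H
t=21: ready={A,D,E,H} → run H
t=22: ready={A,D,E,H} → run H
t=23: ready={A,D,E,H} → run H
t=24: ready={A,D,E,H} → run H
t=25: ready={A,D,E,H} → run H
t=26: ready={A,D,E,H} → run H
t=27: ready={A,D,E} → run D
t=28: ready={A,D,E} → run D
t=29: ready={A,D,E} → run D
t=30: ready={A,D,E} → run D
t=31: ready={A,D,E} → run D
t=32: ready={A,D,E} → run D
t=33: ready={A,D,E} → run D
t=34: ready={A,E} → run A
t=35: ready={A,E} → run A
t=36: ready={A,E} → run A
t=37: ready={A,E} → run A
t=38: ready={A,E} → run A
t=39: ready={A,E} → run A
t=40: ready={A,E} → run A
t=41: ready={E} → run E
t=42: ready={E} → run E
t=43: ready={E} → run E
t=44: ready={E} → run E
t=45: ready={E} → run E
t=46: ready={E} → run E
t=47: ready={E} → run E
t=48: (idle)
t=49: (idle)

running at tick 39 = A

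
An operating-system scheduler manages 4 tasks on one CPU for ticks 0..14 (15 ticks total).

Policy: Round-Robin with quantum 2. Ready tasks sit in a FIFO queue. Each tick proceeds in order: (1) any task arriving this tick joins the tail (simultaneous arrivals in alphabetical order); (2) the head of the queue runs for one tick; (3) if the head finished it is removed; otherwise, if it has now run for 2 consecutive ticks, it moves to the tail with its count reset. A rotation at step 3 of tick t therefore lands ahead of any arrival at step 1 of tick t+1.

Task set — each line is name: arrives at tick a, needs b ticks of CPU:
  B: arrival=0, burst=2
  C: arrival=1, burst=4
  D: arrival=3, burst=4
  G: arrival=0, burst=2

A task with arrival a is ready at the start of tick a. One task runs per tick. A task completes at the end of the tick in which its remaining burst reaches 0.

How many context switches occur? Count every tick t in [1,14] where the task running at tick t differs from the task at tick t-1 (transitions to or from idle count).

t=0: queue=[B,G] q_used=0 → run B
t=1: queue=[B,G,C] q_used=1 → run B
t=2: queue=[G,C] q_used=0 → run G
t=3: queue=[G,C,D] q_used=1 → run G
t=4: queue=[C,D] q_used=0 → run C
t=5: queue=[C,D] q_used=1 → run C
t=6: queue=[D,C] q_used=0 → run D
t=7: queue=[D,C] q_used=1 → run D
t=8: queue=[C,D] q_used=0 → run C
t=9: queue=[C,D] q_used=1 → run C
t=10: queue=[D] q_used=0 → run D
t=11: queue=[D] q_used=1 → run D
t=12: (idle)
t=13: (idle)
t=14: (idle)

context switches = 6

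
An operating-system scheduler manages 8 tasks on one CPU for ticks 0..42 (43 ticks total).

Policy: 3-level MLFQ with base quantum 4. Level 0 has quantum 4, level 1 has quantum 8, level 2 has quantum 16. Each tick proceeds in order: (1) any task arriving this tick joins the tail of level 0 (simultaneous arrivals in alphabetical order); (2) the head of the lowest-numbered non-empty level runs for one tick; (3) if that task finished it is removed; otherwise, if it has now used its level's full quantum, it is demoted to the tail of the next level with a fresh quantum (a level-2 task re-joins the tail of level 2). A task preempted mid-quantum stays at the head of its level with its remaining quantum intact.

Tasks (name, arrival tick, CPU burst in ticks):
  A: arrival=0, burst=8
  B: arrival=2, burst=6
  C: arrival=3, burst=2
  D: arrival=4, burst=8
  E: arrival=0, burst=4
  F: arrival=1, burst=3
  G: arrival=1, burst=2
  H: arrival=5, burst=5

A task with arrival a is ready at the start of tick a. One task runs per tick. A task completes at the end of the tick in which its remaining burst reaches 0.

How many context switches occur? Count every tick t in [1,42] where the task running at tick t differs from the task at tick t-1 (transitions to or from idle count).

t=0: L0/L1/L2 = AE/-/- → run A
t=1: L0/L1/L2 = AEFG/-/- → run A
t=2: L0/L1/L2 = AEFGB/-/- → run A
t=3: L0/L1/L2 = AEFGBC/-/- → run A
t=4: L0/L1/L2 = EFGBCD/A/- → run E
t=5: L0/L1/L2 = EFGBCDH/A/- → run E
t=6: L0/L1/L2 = EFGBCDH/A/- → run E
t=7: L0/L1/L2 = EFGBCDH/A/- → run E
t=8: L0/L1/L2 = FGBCDH/A/- → run F
t=9: L0/L1/L2 = FGBCDH/A/- → run F
t=10: L0/L1/L2 = FGBCDH/A/- → run F
t=11: L0/L1/L2 = GBCDH/A/- → run G
t=12: L0/L1/L2 = GBCDH/A/- → run G
t=13: L0/L1/L2 = BCDH/A/- → run B
t=14: L0/L1/L2 = BCDH/A/- → run B
t=15: L0/L1/L2 = BCDH/A/- → run B
t=16: L0/L1/L2 = BCDH/A/- → run B
t=17: L0/L1/L2 = CDH/AB/- → run C
t=18: L0/L1/L2 = CDH/AB/- → run C
t=19: L0/L1/L2 = DH/AB/- → run D
t=20: L0/L1/L2 = DH/AB/- → run D
t=21: L0/L1/L2 = DH/AB/- → run D
t=22: L0/L1/L2 = DH/AB/- → run D
t=23: L0/L1/L2 = H/ABD/- → run H
t=24: L0/L1/L2 = H/ABD/- → run H
t=25: L0/L1/L2 = H/ABD/- → run H
t=26: L0/L1/L2 = H/ABD/- → run H
t=27: L0/L1/L2 = -/ABDH/- → run A
t=28: L0/L1/L2 = -/ABDH/- → run A
t=29: L0/L1/L2 = -/ABDH/- → run A
t=30: L0/L1/L2 = -/ABDH/- → run A
t=31: L0/L1/L2 = -/BDH/- → run B
t=32: L0/L1/L2 = -/BDH/- → run B
t=33: L0/L1/L2 = -/DH/- → run D
t=34: L0/L1/L2 = -/DH/- → run D
t=35: L0/L1/L2 = -/DH/- → run D
t=36: L0/L1/L2 = -/DH/- → run D
t=37: L0/L1/L2 = -/H/- → run H
t=38: (idle)
t=39: (idle)
t=40: (idle)
t=41: (idle)
t=42: (idle)

context switches = 12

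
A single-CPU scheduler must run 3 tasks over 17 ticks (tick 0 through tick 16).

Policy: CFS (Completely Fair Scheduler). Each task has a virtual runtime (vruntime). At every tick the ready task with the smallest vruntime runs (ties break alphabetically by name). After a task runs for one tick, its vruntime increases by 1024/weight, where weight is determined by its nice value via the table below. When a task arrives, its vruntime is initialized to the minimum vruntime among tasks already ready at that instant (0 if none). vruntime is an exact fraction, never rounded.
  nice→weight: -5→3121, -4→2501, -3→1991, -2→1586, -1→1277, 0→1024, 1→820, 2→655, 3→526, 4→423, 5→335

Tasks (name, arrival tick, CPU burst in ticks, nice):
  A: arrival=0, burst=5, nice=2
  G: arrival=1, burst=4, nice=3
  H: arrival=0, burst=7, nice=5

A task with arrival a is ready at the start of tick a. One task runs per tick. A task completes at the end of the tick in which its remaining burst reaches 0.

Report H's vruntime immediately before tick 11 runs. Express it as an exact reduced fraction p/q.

vruntime(H, start of tick 11) = 3072/335

t=0: vr[A=0 H=0] → run A
t=1: vr[A=1024/655 G=0 H=0] → run G
t=2: vr[A=1024/655 G=512/263 H=0] → run H
t=3: vr[A=1024/655 G=512/263 H=1024/335] → run A
t=4: vr[A=2048/655 G=512/263 H=1024/335] → run G
t=5: vr[A=2048/655 G=1024/263 H=1024/335] → run H
t=6: vr[A=2048/655 G=1024/263 H=2048/335] → run A
t=7: vr[A=3072/655 G=1024/263 H=2048/335] → run G
t=8: vr[A=3072/655 G=1536/263 H=2048/335] → run A
t=9: vr[A=4096/655 G=1536/263 H=2048/335] → run G
t=10: vr[A=4096/655 H=2048/335] → run H
t=11: vr[A=4096/655 H=3072/335] → run A
t=12: vr[H=3072/335] → run H
t=13: vr[H=4096/335] → run H
t=14: vr[H=1024/67] → run H
t=15: vr[H=6144/335] → run H
t=16: (idle)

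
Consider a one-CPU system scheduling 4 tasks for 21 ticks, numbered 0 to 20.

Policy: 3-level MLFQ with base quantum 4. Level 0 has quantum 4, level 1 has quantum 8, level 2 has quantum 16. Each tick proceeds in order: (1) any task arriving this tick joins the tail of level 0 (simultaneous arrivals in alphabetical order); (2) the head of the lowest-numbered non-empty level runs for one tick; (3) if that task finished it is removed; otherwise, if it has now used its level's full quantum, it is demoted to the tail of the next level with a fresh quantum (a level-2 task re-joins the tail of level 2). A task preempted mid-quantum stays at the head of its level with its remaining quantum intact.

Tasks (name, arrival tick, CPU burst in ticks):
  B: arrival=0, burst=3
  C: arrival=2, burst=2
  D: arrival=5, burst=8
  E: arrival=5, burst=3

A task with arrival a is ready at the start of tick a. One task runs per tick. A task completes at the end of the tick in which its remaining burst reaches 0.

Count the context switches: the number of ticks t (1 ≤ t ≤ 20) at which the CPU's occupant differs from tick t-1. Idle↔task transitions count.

context switches = 5

t=0: L0/L1/L2 = B/-/- → run B
t=1: L0/L1/L2 = B/-/- → run B
t=2: L0/L1/L2 = BC/-/- → run B
t=3: L0/L1/L2 = C/-/- → run C
t=4: L0/L1/L2 = C/-/- → run C
t=5: L0/L1/L2 = DE/-/- → run D
t=6: L0/L1/L2 = DE/-/- → run D
t=7: L0/L1/L2 = DE/-/- → run D
t=8: L0/L1/L2 = DE/-/- → run D
t=9: L0/L1/L2 = E/D/- → run E
t=10: L0/L1/L2 = E/D/- → run E
t=11: L0/L1/L2 = E/D/- → run E
t=12: L0/L1/L2 = -/D/- → run D
t=13: L0/L1/L2 = -/D/- → run D
t=14: L0/L1/L2 = -/D/- → run D
t=15: L0/L1/L2 = -/D/- → run D
t=16: (idle)
t=17: (idle)
t=18: (idle)
t=19: (idle)
t=20: (idle)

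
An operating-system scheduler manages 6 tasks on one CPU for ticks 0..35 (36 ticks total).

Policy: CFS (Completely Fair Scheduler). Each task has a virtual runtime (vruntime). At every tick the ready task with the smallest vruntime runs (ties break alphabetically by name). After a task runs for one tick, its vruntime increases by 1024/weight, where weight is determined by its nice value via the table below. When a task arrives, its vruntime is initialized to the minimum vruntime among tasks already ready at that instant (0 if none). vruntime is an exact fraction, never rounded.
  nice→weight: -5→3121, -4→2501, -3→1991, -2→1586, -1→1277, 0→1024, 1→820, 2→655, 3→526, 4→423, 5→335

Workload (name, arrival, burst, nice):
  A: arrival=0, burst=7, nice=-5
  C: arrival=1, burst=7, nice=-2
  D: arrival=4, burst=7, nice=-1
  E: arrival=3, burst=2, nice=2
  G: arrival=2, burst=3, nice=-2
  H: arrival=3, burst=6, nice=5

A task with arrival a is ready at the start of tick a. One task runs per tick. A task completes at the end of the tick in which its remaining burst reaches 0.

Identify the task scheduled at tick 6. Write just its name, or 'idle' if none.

running at tick 6 = H

t=0: vr[A=0] → run A
t=1: vr[A=1024/3121 C=1024/3121] → run A
t=2: vr[A=2048/3121 C=1024/3121 G=1024/3121] → run C
t=3: vr[A=2048/3121 C=2409984/2474953 E=1024/3121 G=1024/3121 H=1024/3121] → run E
t=4: vr[A=2048/3121 C=2409984/2474953 D=1024/3121 E=3866624/2044255 G=1024/3121 H=1024/3121] → run D
t=5: vr[A=2048/3121 C=2409984/2474953 D=4503552/3985517 E=3866624/2044255 G=1024/3121 H=1024/3121] → run G
t=6: vr[A=2048/3121 C=2409984/2474953 D=4503552/3985517 E=3866624/2044255 G=2409984/2474953 H=1024/3121] → run H
t=7: vr[A=2048/3121 C=2409984/2474953 D=4503552/3985517 E=3866624/2044255 G=2409984/2474953 H=3538944/1045535] → run A
t=8: vr[A=3072/3121 C=2409984/2474953 D=4503552/3985517 E=3866624/2044255 G=2409984/2474953 H=3538944/1045535] → run C
t=9: vr[A=3072/3121 C=4007936/2474953 D=4503552/3985517 E=3866624/2044255 G=2409984/2474953 H=3538944/1045535] → run G
t=10: vr[A=3072/3121 C=4007936/2474953 D=4503552/3985517 E=3866624/2044255 G=4007936/2474953 H=3538944/1045535] → run A
t=11: vr[A=4096/3121 C=4007936/2474953 D=4503552/3985517 E=3866624/2044255 G=4007936/2474953 H=3538944/1045535] → run D
t=12: vr[A=4096/3121 C=4007936/2474953 D=7699456/3985517 E=3866624/2044255 G=4007936/2474953 H=3538944/1045535] → run A
t=13: vr[A=5120/3121 C=4007936/2474953 D=7699456/3985517 E=3866624/2044255 G=4007936/2474953 H=3538944/1045535] → run C
t=14: vr[A=5120/3121 C=5605888/2474953 D=7699456/3985517 E=3866624/2044255 G=4007936/2474953 H=3538944/1045535] → run G
t=15: vr[A=5120/3121 C=5605888/2474953 D=7699456/3985517 E=3866624/2044255 H=3538944/1045535] → run A
t=16: vr[A=6144/3121 C=5605888/2474953 D=7699456/3985517 E=3866624/2044255 H=3538944/1045535] → run E
t=17: vr[A=6144/3121 C=5605888/2474953 D=7699456/3985517 H=3538944/1045535] → run D
t=18: vr[A=6144/3121 C=5605888/2474953 D=10895360/3985517 H=3538944/1045535] → run A
t=19: vr[C=5605888/2474953 D=10895360/3985517 H=3538944/1045535] → run C
t=20: vr[C=7203840/2474953 D=10895360/3985517 H=3538944/1045535] → run D
t=21: vr[C=7203840/2474953 D=14091264/3985517 H=3538944/1045535] → run C
t=22: vr[C=8801792/2474953 D=14091264/3985517 H=3538944/1045535] → run H
t=23: vr[C=8801792/2474953 D=14091264/3985517 H=6734848/1045535] → run D
t=24: vr[C=8801792/2474953 D=17287168/3985517 H=6734848/1045535] → run C
t=25: vr[C=10399744/2474953 D=17287168/3985517 H=6734848/1045535] → run C
t=26: vr[D=17287168/3985517 H=6734848/1045535] → run D
t=27: vr[D=20483072/3985517 H=6734848/1045535] → run D
t=28: vr[H=6734848/1045535] → run H
t=29: vr[H=9930752/1045535] → run H
t=30: vr[H=13126656/1045535] → run H
t=31: vr[H=3264512/209107] → run H
t=32: (idle)
t=33: (idle)
t=34: (idle)
t=35: (idle)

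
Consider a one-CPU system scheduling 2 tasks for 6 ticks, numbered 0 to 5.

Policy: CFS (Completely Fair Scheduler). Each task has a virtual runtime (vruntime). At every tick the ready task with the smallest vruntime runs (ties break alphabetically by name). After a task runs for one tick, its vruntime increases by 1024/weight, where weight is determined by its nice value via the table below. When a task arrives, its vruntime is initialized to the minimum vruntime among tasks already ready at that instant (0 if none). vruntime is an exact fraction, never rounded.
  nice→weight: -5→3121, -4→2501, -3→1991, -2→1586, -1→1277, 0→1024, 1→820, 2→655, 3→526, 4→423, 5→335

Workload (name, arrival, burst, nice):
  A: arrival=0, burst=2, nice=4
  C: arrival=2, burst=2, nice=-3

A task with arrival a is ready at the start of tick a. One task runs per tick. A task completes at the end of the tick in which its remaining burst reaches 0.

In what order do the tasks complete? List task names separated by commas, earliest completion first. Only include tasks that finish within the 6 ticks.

t=0: vr[A=0] → run A
t=1: vr[A=1024/423] → run A
t=2: vr[C=0] → run C
t=3: vr[C=1024/1991] → run C
t=4: (idle)
t=5: (idle)

completion order = A, C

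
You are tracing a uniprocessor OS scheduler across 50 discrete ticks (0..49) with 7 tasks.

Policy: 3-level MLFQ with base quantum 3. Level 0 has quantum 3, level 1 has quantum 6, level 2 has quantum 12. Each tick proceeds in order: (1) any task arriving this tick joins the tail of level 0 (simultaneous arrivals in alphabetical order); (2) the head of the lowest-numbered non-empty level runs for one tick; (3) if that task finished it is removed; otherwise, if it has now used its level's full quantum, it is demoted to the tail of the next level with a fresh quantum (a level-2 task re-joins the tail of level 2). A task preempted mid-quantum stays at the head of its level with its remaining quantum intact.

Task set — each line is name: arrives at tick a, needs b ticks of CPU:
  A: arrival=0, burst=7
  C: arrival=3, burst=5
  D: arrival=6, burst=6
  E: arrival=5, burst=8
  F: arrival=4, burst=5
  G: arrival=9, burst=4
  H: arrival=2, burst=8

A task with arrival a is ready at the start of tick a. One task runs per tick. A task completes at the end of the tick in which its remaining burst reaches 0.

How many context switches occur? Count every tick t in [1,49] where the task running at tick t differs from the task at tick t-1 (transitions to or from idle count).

context switches = 14

t=0: L0/L1/L2 = A/-/- → run A
t=1: L0/L1/L2 = A/-/- → run A
t=2: L0/L1/L2 = AH/-/- → run A
t=3: L0/L1/L2 = HC/A/- → run H
t=4: L0/L1/L2 = HCF/A/- → run H
t=5: L0/L1/L2 = HCFE/A/- → run H
t=6: L0/L1/L2 = CFED/AH/- → run C
t=7: L0/L1/L2 = CFED/AH/- → run C
t=8: L0/L1/L2 = CFED/AH/- → run C
t=9: L0/L1/L2 = FEDG/AHC/- → run F
t=10: L0/L1/L2 = FEDG/AHC/- → run F
t=11: L0/L1/L2 = FEDG/AHC/- → run F
t=12: L0/L1/L2 = EDG/AHCF/- → run E
t=13: L0/L1/L2 = EDG/AHCF/- → run E
t=14: L0/L1/L2 = EDG/AHCF/- → run E
t=15: L0/L1/L2 = DG/AHCFE/- → run D
t=16: L0/L1/L2 = DG/AHCFE/- → run D
t=17: L0/L1/L2 = DG/AHCFE/- → run D
t=18: L0/L1/L2 = G/AHCFED/- → run G
t=19: L0/L1/L2 = G/AHCFED/- → run G
t=20: L0/L1/L2 = G/AHCFED/- → run G
t=21: L0/L1/L2 = -/AHCFEDG/- → run A
t=22: L0/L1/L2 = -/AHCFEDG/- → run A
t=23: L0/L1/L2 = -/AHCFEDG/- → run A
t=24: L0/L1/L2 = -/AHCFEDG/- → run A
t=25: L0/L1/L2 = -/HCFEDG/- → run H
t=26: L0/L1/L2 = -/HCFEDG/- → run H
t=27: L0/L1/L2 = -/HCFEDG/- → run H
t=28: L0/L1/L2 = -/HCFEDG/- → run H
t=29: L0/L1/L2 = -/HCFEDG/- → run H
t=30: L0/L1/L2 = -/CFEDG/- → run C
t=31: L0/L1/L2 = -/CFEDG/- → run C
t=32: L0/L1/L2 = -/FEDG/- → run F
t=33: L0/L1/L2 = -/FEDG/- → run F
t=34: L0/L1/L2 = -/EDG/- → run E
t=35: L0/L1/L2 = -/EDG/- → run E
t=36: L0/L1/L2 = -/EDG/- → run E
t=37: L0/L1/L2 = -/EDG/- → run E
t=38: L0/L1/L2 = -/EDG/- → run E
t=39: L0/L1/L2 = -/DG/- → run D
t=40: L0/L1/L2 = -/DG/- → run D
t=41: L0/L1/L2 = -/DG/- → run D
t=42: L0/L1/L2 = -/G/- → run G
t=43: (idle)
t=44: (idle)
t=45: (idle)
t=46: (idle)
t=47: (idle)
t=48: (idle)
t=49: (idle)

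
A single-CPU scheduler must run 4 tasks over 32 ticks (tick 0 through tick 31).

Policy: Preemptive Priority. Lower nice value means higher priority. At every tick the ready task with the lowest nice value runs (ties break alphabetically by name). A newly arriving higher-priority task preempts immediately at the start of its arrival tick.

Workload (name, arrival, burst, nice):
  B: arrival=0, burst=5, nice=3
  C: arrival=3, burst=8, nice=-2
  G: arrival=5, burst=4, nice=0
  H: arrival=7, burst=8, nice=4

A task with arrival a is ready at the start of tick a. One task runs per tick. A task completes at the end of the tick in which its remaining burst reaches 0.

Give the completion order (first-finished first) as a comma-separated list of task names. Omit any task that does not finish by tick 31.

t=0: ready={B} → run B
t=1: ready={B} → run B
t=2: ready={B} → run B
t=3: ready={B,C} → run C
t=4: ready={B,C} → run C
t=5: ready={B,C,G} → run C
t=6: ready={B,C,G} → run C
t=7: ready={B,C,G,H} → run C
t=8: ready={B,C,G,H} → run C
t=9: ready={B,C,G,H} → run C
t=10: ready={B,C,G,H} → run C
t=11: ready={B,G,H} → run G
t=12: ready={B,G,H} → run G
t=13: ready={B,G,H} → run G
t=14: ready={B,G,H} → run G
t=15: ready={B,H} → run B
t=16: ready={B,H} → run B
t=17: ready={H} → run H
t=18: ready={H} → run H
t=19: ready={H} → run H
t=20: ready={H} → run H
t=21: ready={H} → run H
t=22: ready={H} → run H
t=23: ready={H} → run H
t=24: ready={H} → run H
t=25: (idle)
t=26: (idle)
t=27: (idle)
t=28: (idle)
t=29: (idle)
t=30: (idle)
t=31: (idle)

completion order = C, G, B, H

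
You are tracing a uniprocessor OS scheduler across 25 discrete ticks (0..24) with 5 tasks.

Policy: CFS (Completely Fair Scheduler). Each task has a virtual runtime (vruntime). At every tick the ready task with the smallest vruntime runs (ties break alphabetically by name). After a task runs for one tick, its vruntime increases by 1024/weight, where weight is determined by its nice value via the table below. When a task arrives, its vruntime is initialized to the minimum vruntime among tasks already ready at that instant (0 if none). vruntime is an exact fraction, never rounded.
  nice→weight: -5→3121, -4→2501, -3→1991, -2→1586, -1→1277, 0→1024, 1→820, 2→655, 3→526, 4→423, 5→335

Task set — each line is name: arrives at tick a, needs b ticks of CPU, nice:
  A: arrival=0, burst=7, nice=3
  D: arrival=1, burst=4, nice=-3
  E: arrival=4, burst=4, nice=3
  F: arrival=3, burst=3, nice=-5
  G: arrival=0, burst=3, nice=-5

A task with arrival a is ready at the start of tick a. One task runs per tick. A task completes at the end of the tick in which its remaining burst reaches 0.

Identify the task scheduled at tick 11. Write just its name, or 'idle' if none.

t=0: vr[A=0 G=0] → run A
t=1: vr[A=512/263 D=0 G=0] → run D
t=2: vr[A=512/263 D=1024/1991 G=0] → run G
t=3: vr[A=512/263 D=1024/1991 F=1024/3121 G=1024/3121] → run F
t=4: vr[A=512/263 D=1024/1991 E=1024/3121 F=2048/3121 G=1024/3121] → run E
t=5: vr[A=512/263 D=1024/1991 E=1867264/820823 F=2048/3121 G=1024/3121] → run G
t=6: vr[A=512/263 D=1024/1991 E=1867264/820823 F=2048/3121 G=2048/3121] → run D
t=7: vr[A=512/263 D=2048/1991 E=1867264/820823 F=2048/3121 G=2048/3121] → run F
t=8: vr[A=512/263 D=2048/1991 E=1867264/820823 F=3072/3121 G=2048/3121] → run G
t=9: vr[A=512/263 D=2048/1991 E=1867264/820823 F=3072/3121] → run F
t=10: vr[A=512/263 D=2048/1991 E=1867264/820823] → run D
t=11: vr[A=512/263 D=3072/1991 E=1867264/820823] → run D
t=12: vr[A=512/263 E=1867264/820823] → run A
t=13: vr[A=1024/263 E=1867264/820823] → run E
t=14: vr[A=1024/263 E=3465216/820823] → run A
t=15: vr[A=1536/263 E=3465216/820823] → run E
t=16: vr[A=1536/263 E=5063168/820823] → run A
t=17: vr[A=2048/263 E=5063168/820823] → run E
t=18: vr[A=2048/263] → run A
t=19: vr[A=2560/263] → run A
t=20: vr[A=3072/263] → run A
t=21: (idle)
t=22: (idle)
t=23: (idle)
t=24: (idle)

running at tick 11 = D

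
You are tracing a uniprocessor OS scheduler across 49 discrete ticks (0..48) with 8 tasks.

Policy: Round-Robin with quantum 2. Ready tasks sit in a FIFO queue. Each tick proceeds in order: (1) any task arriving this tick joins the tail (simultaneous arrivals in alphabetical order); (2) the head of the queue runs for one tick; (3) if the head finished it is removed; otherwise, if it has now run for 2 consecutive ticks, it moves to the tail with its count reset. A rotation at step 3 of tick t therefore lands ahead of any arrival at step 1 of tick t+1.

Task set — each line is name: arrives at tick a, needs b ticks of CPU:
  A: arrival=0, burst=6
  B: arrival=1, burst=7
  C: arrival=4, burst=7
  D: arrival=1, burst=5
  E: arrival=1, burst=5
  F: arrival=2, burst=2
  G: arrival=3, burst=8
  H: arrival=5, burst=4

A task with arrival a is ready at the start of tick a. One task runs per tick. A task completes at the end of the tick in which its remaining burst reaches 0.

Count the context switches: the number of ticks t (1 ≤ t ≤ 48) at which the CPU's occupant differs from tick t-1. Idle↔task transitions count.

context switches = 24

t=0: queue=[A] q_used=0 → run A
t=1: queue=[A,B,D,E] q_used=1 → run A
t=2: queue=[B,D,E,A,F] q_used=0 → run B
t=3: queue=[B,D,E,A,F,G] q_used=1 → run B
t=4: queue=[D,E,A,F,G,B,C] q_used=0 → run D
t=5: queue=[D,E,A,F,G,B,C,H] q_used=1 → run D
t=6: queue=[E,A,F,G,B,C,H,D] q_used=0 → run E
t=7: queue=[E,A,F,G,B,C,H,D] q_used=1 → run E
t=8: queue=[A,F,G,B,C,H,D,E] q_used=0 → run A
t=9: queue=[A,F,G,B,C,H,D,E] q_used=1 → run A
t=10: queue=[F,G,B,C,H,D,E,A] q_used=0 → run F
t=11: queue=[F,G,B,C,H,D,E,A] q_used=1 → run F
t=12: queue=[G,B,C,H,D,E,A] q_used=0 → run G
t=13: queue=[G,B,C,H,D,E,A] q_used=1 → run G
t=14: queue=[B,C,H,D,E,A,G] q_used=0 → run B
t=15: queue=[B,C,H,D,E,A,G] q_used=1 → run B
t=16: queue=[C,H,D,E,A,G,B] q_used=0 → run C
t=17: queue=[C,H,D,E,A,G,B] q_used=1 → run C
t=18: queue=[H,D,E,A,G,B,C] q_used=0 → run H
t=19: queue=[H,D,E,A,G,B,C] q_used=1 → run H
t=20: queue=[D,E,A,G,B,C,H] q_used=0 → run D
t=21: queue=[D,E,A,G,B,C,H] q_used=1 → run D
t=22: queue=[E,A,G,B,C,H,D] q_used=0 → run E
t=23: queue=[E,A,G,B,C,H,D] q_used=1 → run E
t=24: queue=[A,G,B,C,H,D,E] q_used=0 → run A
t=25: queue=[A,G,B,C,H,D,E] q_used=1 → run A
t=26: queue=[G,B,C,H,D,E] q_used=0 → run G
t=27: queue=[G,B,C,H,D,E] q_used=1 → run G
t=28: queue=[B,C,H,D,E,G] q_used=0 → run B
t=29: queue=[B,C,H,D,E,G] q_used=1 → run B
t=30: queue=[C,H,D,E,G,B] q_used=0 → run C
t=31: queue=[C,H,D,E,G,B] q_used=1 → run C
t=32: queue=[H,D,E,G,B,C] q_used=0 → run H
t=33: queue=[H,D,E,G,B,C] q_used=1 → run H
t=34: queue=[D,E,G,B,C] q_used=0 → run D
t=35: queue=[E,G,B,C] q_used=0 → run E
t=36: queue=[G,B,C] q_used=0 → run G
t=37: queue=[G,B,C] q_used=1 → run G
t=38: queue=[B,C,G] q_used=0 → run B
t=39: queue=[C,G] q_used=0 → run C
t=40: queue=[C,G] q_used=1 → run C
t=41: queue=[G,C] q_used=0 → run G
t=42: queue=[G,C] q_used=1 → run G
t=43: queue=[C] q_used=0 → run C
t=44: (idle)
t=45: (idle)
t=46: (idle)
t=47: (idle)
t=48: (idle)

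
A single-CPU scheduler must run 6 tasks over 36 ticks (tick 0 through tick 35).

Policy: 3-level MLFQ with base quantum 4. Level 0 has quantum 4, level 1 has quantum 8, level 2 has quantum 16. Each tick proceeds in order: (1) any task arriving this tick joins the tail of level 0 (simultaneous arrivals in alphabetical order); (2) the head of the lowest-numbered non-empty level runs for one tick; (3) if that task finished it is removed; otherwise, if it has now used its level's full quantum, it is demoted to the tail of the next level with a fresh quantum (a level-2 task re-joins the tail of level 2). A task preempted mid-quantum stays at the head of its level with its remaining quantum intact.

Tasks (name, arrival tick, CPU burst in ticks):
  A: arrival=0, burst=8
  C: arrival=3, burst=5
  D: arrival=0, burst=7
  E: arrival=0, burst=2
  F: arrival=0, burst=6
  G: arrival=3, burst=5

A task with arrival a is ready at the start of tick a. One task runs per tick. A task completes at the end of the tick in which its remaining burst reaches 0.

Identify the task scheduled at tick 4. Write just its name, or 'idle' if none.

running at tick 4 = D

t=0: L0/L1/L2 = ADEF/-/- → run A
t=1: L0/L1/L2 = ADEF/-/- → run A
t=2: L0/L1/L2 = ADEF/-/- → run A
t=3: L0/L1/L2 = ADEFCG/-/- → run A
t=4: L0/L1/L2 = DEFCG/A/- → run D
t=5: L0/L1/L2 = DEFCG/A/- → run D
t=6: L0/L1/L2 = DEFCG/A/- → run D
t=7: L0/L1/L2 = DEFCG/A/- → run D
t=8: L0/L1/L2 = EFCG/AD/- → run E
t=9: L0/L1/L2 = EFCG/AD/- → run E
t=10: L0/L1/L2 = FCG/AD/- → run F
t=11: L0/L1/L2 = FCG/AD/- → run F
t=12: L0/L1/L2 = FCG/AD/- → run F
t=13: L0/L1/L2 = FCG/AD/- → run F
t=14: L0/L1/L2 = CG/ADF/- → run C
t=15: L0/L1/L2 = CG/ADF/- → run C
t=16: L0/L1/L2 = CG/ADF/- → run C
t=17: L0/L1/L2 = CG/ADF/- → run C
t=18: L0/L1/L2 = G/ADFC/- → run G
t=19: L0/L1/L2 = G/ADFC/- → run G
t=20: L0/L1/L2 = G/ADFC/- → run G
t=21: L0/L1/L2 = G/ADFC/- → run G
t=22: L0/L1/L2 = -/ADFCG/- → run A
t=23: L0/L1/L2 = -/ADFCG/- → run A
t=24: L0/L1/L2 = -/ADFCG/- → run A
t=25: L0/L1/L2 = -/ADFCG/- → run A
t=26: L0/L1/L2 = -/DFCG/- → run D
t=27: L0/L1/L2 = -/DFCG/- → run D
t=28: L0/L1/L2 = -/DFCG/- → run D
t=29: L0/L1/L2 = -/FCG/- → run F
t=30: L0/L1/L2 = -/FCG/- → run F
t=31: L0/L1/L2 = -/CG/- → run C
t=32: L0/L1/L2 = -/G/- → run G
t=33: (idle)
t=34: (idle)
t=35: (idle)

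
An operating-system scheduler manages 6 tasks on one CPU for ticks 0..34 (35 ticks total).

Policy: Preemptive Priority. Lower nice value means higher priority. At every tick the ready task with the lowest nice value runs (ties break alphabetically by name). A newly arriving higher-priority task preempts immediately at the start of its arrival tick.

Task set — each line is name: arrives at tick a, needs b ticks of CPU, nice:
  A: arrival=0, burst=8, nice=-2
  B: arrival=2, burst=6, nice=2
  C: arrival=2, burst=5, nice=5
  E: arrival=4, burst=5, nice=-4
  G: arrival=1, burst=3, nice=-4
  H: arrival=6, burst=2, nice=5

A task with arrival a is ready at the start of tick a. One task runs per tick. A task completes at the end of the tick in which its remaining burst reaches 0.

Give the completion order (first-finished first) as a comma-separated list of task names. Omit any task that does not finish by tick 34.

t=0: ready={A} → run A
t=1: ready={A,G} → run G
t=2: ready={A,B,C,G} → run G
t=3: ready={A,B,C,G} → run G
t=4: ready={A,B,C,E} → run E
t=5: ready={A,B,C,E} → run E
t=6: ready={A,B,C,E,H} → run E
t=7: ready={A,B,C,E,H} → run E
t=8: ready={A,B,C,E,H} → run E
t=9: ready={A,B,C,H} → run A
t=10: ready={A,B,C,H} → run A
t=11: ready={A,B,C,H} → run A
t=12: ready={A,B,C,H} → run A
t=13: ready={A,B,C,H} → run A
t=14: ready={A,B,C,H} → run A
t=15: ready={A,B,C,H} → run A
t=16: ready={B,C,H} → run B
t=17: ready={B,C,H} → run B
t=18: ready={B,C,H} → run B
t=19: ready={B,C,H} → run B
t=20: ready={B,C,H} → run B
t=21: ready={B,C,H} → run B
t=22: ready={C,H} → run C
t=23: ready={C,H} → run C
t=24: ready={C,H} → run C
t=25: ready={C,H} → run C
t=26: ready={C,H} → run C
t=27: ready={H} → run H
t=28: ready={H} → run H
t=29: (idle)
t=30: (idle)
t=31: (idle)
t=32: (idle)
t=33: (idle)
t=34: (idle)

completion order = G, E, A, B, C, H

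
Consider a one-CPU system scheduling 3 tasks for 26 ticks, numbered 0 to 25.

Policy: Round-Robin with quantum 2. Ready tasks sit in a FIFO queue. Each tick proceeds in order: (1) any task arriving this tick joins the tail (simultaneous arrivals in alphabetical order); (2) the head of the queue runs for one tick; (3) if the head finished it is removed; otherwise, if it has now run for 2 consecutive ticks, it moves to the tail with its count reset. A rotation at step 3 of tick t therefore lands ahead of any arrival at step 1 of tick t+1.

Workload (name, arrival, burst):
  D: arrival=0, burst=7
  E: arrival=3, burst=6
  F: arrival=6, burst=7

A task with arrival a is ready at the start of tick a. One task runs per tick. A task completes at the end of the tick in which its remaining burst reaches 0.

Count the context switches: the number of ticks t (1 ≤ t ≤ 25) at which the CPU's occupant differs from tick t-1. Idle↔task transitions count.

context switches = 8

t=0: queue=[D] q_used=0 → run D
t=1: queue=[D] q_used=1 → run D
t=2: queue=[D] q_used=0 → run D
t=3: queue=[D,E] q_used=1 → run D
t=4: queue=[E,D] q_used=0 → run E
t=5: queue=[E,D] q_used=1 → run E
t=6: queue=[D,E,F] q_used=0 → run D
t=7: queue=[D,E,F] q_used=1 → run D
t=8: queue=[E,F,D] q_used=0 → run E
t=9: queue=[E,F,D] q_used=1 → run E
t=10: queue=[F,D,E] q_used=0 → run F
t=11: queue=[F,D,E] q_used=1 → run F
t=12: queue=[D,E,F] q_used=0 → run D
t=13: queue=[E,F] q_used=0 → run E
t=14: queue=[E,F] q_used=1 → run E
t=15: queue=[F] q_used=0 → run F
t=16: queue=[F] q_used=1 → run F
t=17: queue=[F] q_used=0 → run F
t=18: queue=[F] q_used=1 → run F
t=19: queue=[F] q_used=0 → run F
t=20: (idle)
t=21: (idle)
t=22: (idle)
t=23: (idle)
t=24: (idle)
t=25: (idle)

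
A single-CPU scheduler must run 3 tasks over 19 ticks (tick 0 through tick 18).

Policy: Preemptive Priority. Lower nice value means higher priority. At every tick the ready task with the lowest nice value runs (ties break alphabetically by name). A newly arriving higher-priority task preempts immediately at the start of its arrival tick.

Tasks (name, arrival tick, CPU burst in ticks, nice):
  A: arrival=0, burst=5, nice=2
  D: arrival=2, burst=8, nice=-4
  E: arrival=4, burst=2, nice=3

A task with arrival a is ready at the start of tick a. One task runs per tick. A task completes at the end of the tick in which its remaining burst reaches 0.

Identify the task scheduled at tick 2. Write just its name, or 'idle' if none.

running at tick 2 = D

t=0: ready={A} → run A
t=1: ready={A} → run A
t=2: ready={A,D} → run D
t=3: ready={A,D} → run D
t=4: ready={A,D,E} → run D
t=5: ready={A,D,E} → run D
t=6: ready={A,D,E} → run D
t=7: ready={A,D,E} → run D
t=8: ready={A,D,E} → run D
t=9: ready={A,D,E} → run D
t=10: ready={A,E} → run A
t=11: ready={A,E} → run A
t=12: ready={A,E} → run A
t=13: ready={E} → run E
t=14: ready={E} → run E
t=15: (idle)
t=16: (idle)
t=17: (idle)
t=18: (idle)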